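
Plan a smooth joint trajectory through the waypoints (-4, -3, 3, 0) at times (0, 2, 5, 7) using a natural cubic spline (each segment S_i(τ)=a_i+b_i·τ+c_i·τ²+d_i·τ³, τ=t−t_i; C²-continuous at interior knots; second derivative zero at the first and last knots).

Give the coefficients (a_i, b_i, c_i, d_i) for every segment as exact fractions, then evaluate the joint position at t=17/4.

  seg 0: a=-4 b=-11/182 c=0 d=51/364
  seg 1: a=-3 b=295/182 c=153/182 d=-5/21
  seg 2: a=3 b=43/182 c=-237/182 d=79/364
S(17/4) = 12759/5824

Δ: Δ0=1/2, Δ1=2, Δ2=-3/2
row 1: diag=10, rhs=9; c'=3/10, d'=9/10
row 2: denom=10−3·3/10=91/10; d'=(-21−3·9/10)/(91/10)=-237/91
back: M2=-237/91
back: M1=9/10−3/10·-237/91=153/91
M: M0=0, M1=153/91, M2=-237/91, M3=0
seg 0: a=-4, c=M0/2=0, d=(M1−M0)/(6·2)=51/364, b=Δ0−h0·(2M0+M1)/6=-11/182
seg 1: a=-3, c=M1/2=153/182, d=(M2−M1)/(6·3)=-5/21, b=Δ1−h1·(2M1+M2)/6=295/182
seg 2: a=3, c=M2/2=-237/182, d=(M3−M2)/(6·2)=79/364, b=Δ2−h2·(2M2+M3)/6=43/182
t_q=17/4 → seg 1, τ=9/4; S=-3+295/182·τ+153/182·τ²+-5/21·τ³=12759/5824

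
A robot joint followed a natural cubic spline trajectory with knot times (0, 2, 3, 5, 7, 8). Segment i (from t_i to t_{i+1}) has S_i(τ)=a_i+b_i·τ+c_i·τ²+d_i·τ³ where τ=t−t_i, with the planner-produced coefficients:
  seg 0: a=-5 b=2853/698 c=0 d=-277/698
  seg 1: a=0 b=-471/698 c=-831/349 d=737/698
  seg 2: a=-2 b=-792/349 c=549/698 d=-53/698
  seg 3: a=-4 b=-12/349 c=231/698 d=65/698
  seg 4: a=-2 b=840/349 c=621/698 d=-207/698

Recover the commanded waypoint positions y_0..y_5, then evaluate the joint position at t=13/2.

y_0 = S_0(0) = a_0 = -5
y_1 = S_1(0) = a_1 = 0
y_2 = S_2(0) = a_2 = -2
y_3 = S_3(0) = a_3 = -4
y_4 = S_4(0) = a_4 = -2
y_5 = S_4(1) = 1
t_q=13/2 is in segment 3 (τ=3/2); S_3(τ)=-16711/5584

y_0=-5 y_1=0 y_2=-2 y_3=-4 y_4=-2 y_5=1
S(13/2) = -16711/5584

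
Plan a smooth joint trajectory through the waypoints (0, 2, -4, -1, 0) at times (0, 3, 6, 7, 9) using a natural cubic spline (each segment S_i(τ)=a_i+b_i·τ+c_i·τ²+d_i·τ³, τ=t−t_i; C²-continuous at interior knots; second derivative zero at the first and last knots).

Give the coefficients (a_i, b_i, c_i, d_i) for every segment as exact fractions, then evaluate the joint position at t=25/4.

  seg 0: a=0 b=2017/1020 c=0 d=-1337/9180
  seg 1: a=2 b=-997/510 c=-1337/1020 d=793/1836
  seg 2: a=-4 b=1879/1020 c=219/85 d=-1447/1020
  seg 3: a=-1 b=1397/510 c=-571/340 d=571/2040
S(25/4) = -73997/21760

Δ: Δ0=2/3, Δ1=-2, Δ2=3, Δ3=1/2
row 1: diag=12, rhs=-16; c'=1/4, d'=-4/3
row 2: denom=8−3·1/4=29/4; d'=(30−3·-4/3)/(29/4)=136/29
row 3: denom=6−1·4/29=170/29; d'=(-15−1·136/29)/(170/29)=-571/170
back: M3=-571/170
back: M2=136/29−4/29·-571/170=438/85
back: M1=-4/3−1/4·438/85=-1337/510
M: M0=0, M1=-1337/510, M2=438/85, M3=-571/170, M4=0
seg 0: a=0, c=M0/2=0, d=(M1−M0)/(6·3)=-1337/9180, b=Δ0−h0·(2M0+M1)/6=2017/1020
seg 1: a=2, c=M1/2=-1337/1020, d=(M2−M1)/(6·3)=793/1836, b=Δ1−h1·(2M1+M2)/6=-997/510
seg 2: a=-4, c=M2/2=219/85, d=(M3−M2)/(6·1)=-1447/1020, b=Δ2−h2·(2M2+M3)/6=1879/1020
seg 3: a=-1, c=M3/2=-571/340, d=(M4−M3)/(6·2)=571/2040, b=Δ3−h3·(2M3+M4)/6=1397/510
t_q=25/4 → seg 2, τ=1/4; S=-4+1879/1020·τ+219/85·τ²+-1447/1020·τ³=-73997/21760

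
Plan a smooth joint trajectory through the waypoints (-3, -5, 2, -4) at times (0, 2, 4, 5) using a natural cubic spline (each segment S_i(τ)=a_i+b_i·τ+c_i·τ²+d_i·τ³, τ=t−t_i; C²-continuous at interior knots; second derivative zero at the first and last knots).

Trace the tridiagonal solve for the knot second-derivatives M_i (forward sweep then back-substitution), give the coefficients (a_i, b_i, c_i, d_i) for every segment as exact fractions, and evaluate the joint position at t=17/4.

Δ: Δ0=-1, Δ1=7/2, Δ2=-6
row 1: diag=8, rhs=27; c'=1/4, d'=27/8
row 2: denom=6−2·1/4=11/2; d'=(-57−2·27/8)/(11/2)=-255/22
back: M2=-255/22
back: M1=27/8−1/4·-255/22=69/11
M: M0=0, M1=69/11, M2=-255/22, M3=0
seg 0: a=-3, c=M0/2=0, d=(M1−M0)/(6·2)=23/44, b=Δ0−h0·(2M0+M1)/6=-34/11
seg 1: a=-5, c=M1/2=69/22, d=(M2−M1)/(6·2)=-131/88, b=Δ1−h1·(2M1+M2)/6=35/11
seg 2: a=2, c=M2/2=-255/44, d=(M3−M2)/(6·1)=85/44, b=Δ2−h2·(2M2+M3)/6=-47/22
t_q=17/4 → seg 2, τ=1/4; S=2+-47/22·τ+-255/44·τ²+85/44·τ³=3193/2816

  seg 0: a=-3 b=-34/11 c=0 d=23/44
  seg 1: a=-5 b=35/11 c=69/22 d=-131/88
  seg 2: a=2 b=-47/22 c=-255/44 d=85/44
S(17/4) = 3193/2816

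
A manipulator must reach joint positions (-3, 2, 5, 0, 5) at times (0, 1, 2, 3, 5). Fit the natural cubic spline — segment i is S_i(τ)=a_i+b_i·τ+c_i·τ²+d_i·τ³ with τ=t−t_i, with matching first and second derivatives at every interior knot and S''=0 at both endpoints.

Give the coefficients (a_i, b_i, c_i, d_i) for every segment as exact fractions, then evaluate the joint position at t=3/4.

Δ: Δ0=5, Δ1=3, Δ2=-5, Δ3=5/2
row 1: diag=4, rhs=-12; c'=1/4, d'=-3
row 2: denom=4−1·1/4=15/4; d'=(-48−1·-3)/(15/4)=-12
row 3: denom=6−1·4/15=86/15; d'=(45−1·-12)/(86/15)=855/86
back: M3=855/86
back: M2=-12−4/15·855/86=-630/43
back: M1=-3−1/4·-630/43=57/86
M: M0=0, M1=57/86, M2=-630/43, M3=855/86, M4=0
seg 0: a=-3, c=M0/2=0, d=(M1−M0)/(6·1)=19/172, b=Δ0−h0·(2M0+M1)/6=841/172
seg 1: a=2, c=M1/2=57/172, d=(M2−M1)/(6·1)=-439/172, b=Δ1−h1·(2M1+M2)/6=449/86
seg 2: a=5, c=M2/2=-315/43, d=(M3−M2)/(6·1)=705/172, b=Δ2−h2·(2M2+M3)/6=-305/172
seg 3: a=0, c=M3/2=855/172, d=(M4−M3)/(6·2)=-285/344, b=Δ3−h3·(2M3+M4)/6=-355/86
t_q=3/4 → seg 0, τ=3/4; S=-3+841/172·τ+0·τ²+19/172·τ³=7857/11008

  seg 0: a=-3 b=841/172 c=0 d=19/172
  seg 1: a=2 b=449/86 c=57/172 d=-439/172
  seg 2: a=5 b=-305/172 c=-315/43 d=705/172
  seg 3: a=0 b=-355/86 c=855/172 d=-285/344
S(3/4) = 7857/11008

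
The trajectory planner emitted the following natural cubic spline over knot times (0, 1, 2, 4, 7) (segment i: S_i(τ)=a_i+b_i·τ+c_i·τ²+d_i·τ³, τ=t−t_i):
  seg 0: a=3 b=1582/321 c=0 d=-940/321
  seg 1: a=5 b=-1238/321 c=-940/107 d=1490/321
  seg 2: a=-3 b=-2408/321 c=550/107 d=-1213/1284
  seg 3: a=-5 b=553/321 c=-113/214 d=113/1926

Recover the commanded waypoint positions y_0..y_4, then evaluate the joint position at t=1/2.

y_0=3 y_1=5 y_2=-3 y_3=-5 y_4=-3
S(1/2) = 1091/214

y_0 = S_0(0) = a_0 = 3
y_1 = S_1(0) = a_1 = 5
y_2 = S_2(0) = a_2 = -3
y_3 = S_3(0) = a_3 = -5
y_4 = S_3(3) = -3
t_q=1/2 is in segment 0 (τ=1/2); S_0(τ)=1091/214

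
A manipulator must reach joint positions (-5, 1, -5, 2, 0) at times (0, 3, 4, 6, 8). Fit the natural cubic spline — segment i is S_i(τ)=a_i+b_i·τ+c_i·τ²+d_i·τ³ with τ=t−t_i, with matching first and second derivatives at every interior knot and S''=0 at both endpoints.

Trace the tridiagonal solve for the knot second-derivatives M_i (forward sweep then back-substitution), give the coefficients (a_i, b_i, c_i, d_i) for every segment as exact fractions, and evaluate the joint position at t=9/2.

  seg 0: a=-5 b=1999/344 c=0 d=-437/1032
  seg 1: a=1 b=-967/172 c=-1311/344 d=1181/344
  seg 2: a=-5 b=-1013/344 c=279/43 d=-2247/1376
  seg 3: a=2 b=587/172 c=-2277/688 d=759/1376
S(9/2) = -55639/11008

Δ: Δ0=2, Δ1=-6, Δ2=7/2, Δ3=-1
row 1: diag=8, rhs=-48; c'=1/8, d'=-6
row 2: denom=6−1·1/8=47/8; d'=(57−1·-6)/(47/8)=504/47
row 3: denom=8−2·16/47=344/47; d'=(-27−2·504/47)/(344/47)=-2277/344
back: M3=-2277/344
back: M2=504/47−16/47·-2277/344=558/43
back: M1=-6−1/8·558/43=-1311/172
M: M0=0, M1=-1311/172, M2=558/43, M3=-2277/344, M4=0
seg 0: a=-5, c=M0/2=0, d=(M1−M0)/(6·3)=-437/1032, b=Δ0−h0·(2M0+M1)/6=1999/344
seg 1: a=1, c=M1/2=-1311/344, d=(M2−M1)/(6·1)=1181/344, b=Δ1−h1·(2M1+M2)/6=-967/172
seg 2: a=-5, c=M2/2=279/43, d=(M3−M2)/(6·2)=-2247/1376, b=Δ2−h2·(2M2+M3)/6=-1013/344
seg 3: a=2, c=M3/2=-2277/688, d=(M4−M3)/(6·2)=759/1376, b=Δ3−h3·(2M3+M4)/6=587/172
t_q=9/2 → seg 2, τ=1/2; S=-5+-1013/344·τ+279/43·τ²+-2247/1376·τ³=-55639/11008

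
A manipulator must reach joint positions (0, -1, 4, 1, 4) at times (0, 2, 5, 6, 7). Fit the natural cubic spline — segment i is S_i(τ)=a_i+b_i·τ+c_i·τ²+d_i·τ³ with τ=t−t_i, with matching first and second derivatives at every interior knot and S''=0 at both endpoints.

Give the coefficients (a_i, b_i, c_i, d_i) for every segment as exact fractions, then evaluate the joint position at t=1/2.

Δ: Δ0=-1/2, Δ1=5/3, Δ2=-3, Δ3=3
row 1: diag=10, rhs=13; c'=3/10, d'=13/10
row 2: denom=8−3·3/10=71/10; d'=(-28−3·13/10)/(71/10)=-319/71
row 3: denom=4−1·10/71=274/71; d'=(36−1·-319/71)/(274/71)=2875/274
back: M3=2875/274
back: M2=-319/71−10/71·2875/274=-818/137
back: M1=13/10−3/10·-818/137=847/274
M: M0=0, M1=847/274, M2=-818/137, M3=2875/274, M4=0
seg 0: a=0, c=M0/2=0, d=(M1−M0)/(6·2)=847/3288, b=Δ0−h0·(2M0+M1)/6=-629/411
seg 1: a=-1, c=M1/2=847/548, d=(M2−M1)/(6·3)=-2483/4932, b=Δ1−h1·(2M1+M2)/6=1283/822
seg 2: a=4, c=M2/2=-409/137, d=(M3−M2)/(6·1)=4511/1644, b=Δ2−h2·(2M2+M3)/6=-4535/1644
seg 3: a=1, c=M3/2=2875/548, d=(M4−M3)/(6·1)=-2875/1644, b=Δ3−h3·(2M3+M4)/6=-409/822
t_q=1/2 → seg 0, τ=1/2; S=0+-629/411·τ+0·τ²+847/3288·τ³=-6427/8768

  seg 0: a=0 b=-629/411 c=0 d=847/3288
  seg 1: a=-1 b=1283/822 c=847/548 d=-2483/4932
  seg 2: a=4 b=-4535/1644 c=-409/137 d=4511/1644
  seg 3: a=1 b=-409/822 c=2875/548 d=-2875/1644
S(1/2) = -6427/8768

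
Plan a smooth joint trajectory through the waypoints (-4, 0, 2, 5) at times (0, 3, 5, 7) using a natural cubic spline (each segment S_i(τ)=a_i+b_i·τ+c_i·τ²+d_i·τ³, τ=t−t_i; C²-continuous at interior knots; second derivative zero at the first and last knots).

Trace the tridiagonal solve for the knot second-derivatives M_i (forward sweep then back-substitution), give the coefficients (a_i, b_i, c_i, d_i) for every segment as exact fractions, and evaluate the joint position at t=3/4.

  seg 0: a=-4 b=337/228 c=0 d=-11/684
  seg 1: a=0 b=119/114 c=-11/76 d=7/114
  seg 2: a=2 b=137/114 c=17/76 d=-17/456
S(3/4) = -14097/4864

Δ: Δ0=4/3, Δ1=1, Δ2=3/2
row 1: diag=10, rhs=-2; c'=1/5, d'=-1/5
row 2: denom=8−2·1/5=38/5; d'=(3−2·-1/5)/(38/5)=17/38
back: M2=17/38
back: M1=-1/5−1/5·17/38=-11/38
M: M0=0, M1=-11/38, M2=17/38, M3=0
seg 0: a=-4, c=M0/2=0, d=(M1−M0)/(6·3)=-11/684, b=Δ0−h0·(2M0+M1)/6=337/228
seg 1: a=0, c=M1/2=-11/76, d=(M2−M1)/(6·2)=7/114, b=Δ1−h1·(2M1+M2)/6=119/114
seg 2: a=2, c=M2/2=17/76, d=(M3−M2)/(6·2)=-17/456, b=Δ2−h2·(2M2+M3)/6=137/114
t_q=3/4 → seg 0, τ=3/4; S=-4+337/228·τ+0·τ²+-11/684·τ³=-14097/4864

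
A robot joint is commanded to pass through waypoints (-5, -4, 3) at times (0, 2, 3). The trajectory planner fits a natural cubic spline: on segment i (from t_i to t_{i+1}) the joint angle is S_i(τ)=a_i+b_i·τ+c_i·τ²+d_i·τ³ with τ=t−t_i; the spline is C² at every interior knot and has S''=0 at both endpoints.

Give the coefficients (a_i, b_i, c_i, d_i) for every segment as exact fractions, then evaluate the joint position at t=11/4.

  seg 0: a=-5 b=-5/3 c=0 d=13/24
  seg 1: a=-4 b=29/6 c=13/4 d=-13/12
S(11/4) = 255/256

Δ: Δ0=1/2, Δ1=7
row 1: diag=6, rhs=39; c'=1/6, d'=13/2
back: M1=13/2
M: M0=0, M1=13/2, M2=0
seg 0: a=-5, c=M0/2=0, d=(M1−M0)/(6·2)=13/24, b=Δ0−h0·(2M0+M1)/6=-5/3
seg 1: a=-4, c=M1/2=13/4, d=(M2−M1)/(6·1)=-13/12, b=Δ1−h1·(2M1+M2)/6=29/6
t_q=11/4 → seg 1, τ=3/4; S=-4+29/6·τ+13/4·τ²+-13/12·τ³=255/256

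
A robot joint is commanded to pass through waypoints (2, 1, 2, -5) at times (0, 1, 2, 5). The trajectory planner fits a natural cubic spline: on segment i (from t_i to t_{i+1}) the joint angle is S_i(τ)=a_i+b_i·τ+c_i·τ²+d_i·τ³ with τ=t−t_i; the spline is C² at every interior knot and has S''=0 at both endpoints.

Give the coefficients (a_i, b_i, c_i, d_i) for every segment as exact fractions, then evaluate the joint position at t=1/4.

  seg 0: a=2 b=-151/93 c=0 d=58/93
  seg 1: a=1 b=23/93 c=58/31 d=-104/93
  seg 2: a=2 b=59/93 c=-46/31 d=46/279
S(1/4) = 1591/992

Δ: Δ0=-1, Δ1=1, Δ2=-7/3
row 1: diag=4, rhs=12; c'=1/4, d'=3
row 2: denom=8−1·1/4=31/4; d'=(-20−1·3)/(31/4)=-92/31
back: M2=-92/31
back: M1=3−1/4·-92/31=116/31
M: M0=0, M1=116/31, M2=-92/31, M3=0
seg 0: a=2, c=M0/2=0, d=(M1−M0)/(6·1)=58/93, b=Δ0−h0·(2M0+M1)/6=-151/93
seg 1: a=1, c=M1/2=58/31, d=(M2−M1)/(6·1)=-104/93, b=Δ1−h1·(2M1+M2)/6=23/93
seg 2: a=2, c=M2/2=-46/31, d=(M3−M2)/(6·3)=46/279, b=Δ2−h2·(2M2+M3)/6=59/93
t_q=1/4 → seg 0, τ=1/4; S=2+-151/93·τ+0·τ²+58/93·τ³=1591/992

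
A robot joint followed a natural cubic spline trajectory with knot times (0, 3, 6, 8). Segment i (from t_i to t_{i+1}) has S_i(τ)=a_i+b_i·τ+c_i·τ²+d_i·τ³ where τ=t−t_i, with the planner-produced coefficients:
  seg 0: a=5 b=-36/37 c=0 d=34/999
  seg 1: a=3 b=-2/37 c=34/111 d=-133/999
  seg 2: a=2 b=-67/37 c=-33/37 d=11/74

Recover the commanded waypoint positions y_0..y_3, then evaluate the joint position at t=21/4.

y_0=5 y_1=3 y_2=2 y_3=-4
S(21/4) = 6897/2368

y_0 = S_0(0) = a_0 = 5
y_1 = S_1(0) = a_1 = 3
y_2 = S_2(0) = a_2 = 2
y_3 = S_2(2) = -4
t_q=21/4 is in segment 1 (τ=9/4); S_1(τ)=6897/2368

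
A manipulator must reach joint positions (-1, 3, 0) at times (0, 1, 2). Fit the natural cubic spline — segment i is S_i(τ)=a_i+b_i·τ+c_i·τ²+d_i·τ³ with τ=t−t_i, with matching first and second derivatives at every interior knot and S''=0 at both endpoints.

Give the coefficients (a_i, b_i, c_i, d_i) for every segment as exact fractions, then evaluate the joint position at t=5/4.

Δ: Δ0=4, Δ1=-3
row 1: diag=4, rhs=-42; c'=1/4, d'=-21/2
back: M1=-21/2
M: M0=0, M1=-21/2, M2=0
seg 0: a=-1, c=M0/2=0, d=(M1−M0)/(6·1)=-7/4, b=Δ0−h0·(2M0+M1)/6=23/4
seg 1: a=3, c=M1/2=-21/4, d=(M2−M1)/(6·1)=7/4, b=Δ1−h1·(2M1+M2)/6=1/2
t_q=5/4 → seg 1, τ=1/4; S=3+1/2·τ+-21/4·τ²+7/4·τ³=723/256

  seg 0: a=-1 b=23/4 c=0 d=-7/4
  seg 1: a=3 b=1/2 c=-21/4 d=7/4
S(5/4) = 723/256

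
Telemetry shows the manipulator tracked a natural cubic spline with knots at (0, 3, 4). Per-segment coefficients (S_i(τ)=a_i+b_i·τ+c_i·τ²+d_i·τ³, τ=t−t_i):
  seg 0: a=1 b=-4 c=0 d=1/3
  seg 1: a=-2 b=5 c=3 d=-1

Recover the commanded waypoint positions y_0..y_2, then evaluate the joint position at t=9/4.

y_0=1 y_1=-2 y_2=5
S(9/4) = -269/64

y_0 = S_0(0) = a_0 = 1
y_1 = S_1(0) = a_1 = -2
y_2 = S_1(1) = 5
t_q=9/4 is in segment 0 (τ=9/4); S_0(τ)=-269/64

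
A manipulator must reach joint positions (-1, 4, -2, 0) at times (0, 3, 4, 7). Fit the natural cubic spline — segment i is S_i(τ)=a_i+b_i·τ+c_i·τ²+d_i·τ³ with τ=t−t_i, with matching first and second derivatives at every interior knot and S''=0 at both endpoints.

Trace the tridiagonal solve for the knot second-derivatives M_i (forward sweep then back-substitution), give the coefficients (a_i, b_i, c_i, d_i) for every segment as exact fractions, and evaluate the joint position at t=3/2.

Δ: Δ0=5/3, Δ1=-6, Δ2=2/3
row 1: diag=8, rhs=-46; c'=1/8, d'=-23/4
row 2: denom=8−1·1/8=63/8; d'=(40−1·-23/4)/(63/8)=122/21
back: M2=122/21
back: M1=-23/4−1/8·122/21=-136/21
M: M0=0, M1=-136/21, M2=122/21, M3=0
seg 0: a=-1, c=M0/2=0, d=(M1−M0)/(6·3)=-68/189, b=Δ0−h0·(2M0+M1)/6=103/21
seg 1: a=4, c=M1/2=-68/21, d=(M2−M1)/(6·1)=43/21, b=Δ1−h1·(2M1+M2)/6=-101/21
seg 2: a=-2, c=M2/2=61/21, d=(M3−M2)/(6·3)=-61/189, b=Δ2−h2·(2M2+M3)/6=-36/7
t_q=3/2 → seg 0, τ=3/2; S=-1+103/21·τ+0·τ²+-68/189·τ³=36/7

  seg 0: a=-1 b=103/21 c=0 d=-68/189
  seg 1: a=4 b=-101/21 c=-68/21 d=43/21
  seg 2: a=-2 b=-36/7 c=61/21 d=-61/189
S(3/2) = 36/7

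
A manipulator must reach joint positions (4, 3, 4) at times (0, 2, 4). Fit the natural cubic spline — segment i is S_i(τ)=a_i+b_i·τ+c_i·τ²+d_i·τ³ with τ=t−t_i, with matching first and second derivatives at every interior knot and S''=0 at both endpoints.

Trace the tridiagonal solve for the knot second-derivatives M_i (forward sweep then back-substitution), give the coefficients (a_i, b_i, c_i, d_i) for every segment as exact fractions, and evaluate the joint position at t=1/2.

  seg 0: a=4 b=-3/4 c=0 d=1/16
  seg 1: a=3 b=0 c=3/8 d=-1/16
S(1/2) = 465/128

Δ: Δ0=-1/2, Δ1=1/2
row 1: diag=8, rhs=6; c'=1/4, d'=3/4
back: M1=3/4
M: M0=0, M1=3/4, M2=0
seg 0: a=4, c=M0/2=0, d=(M1−M0)/(6·2)=1/16, b=Δ0−h0·(2M0+M1)/6=-3/4
seg 1: a=3, c=M1/2=3/8, d=(M2−M1)/(6·2)=-1/16, b=Δ1−h1·(2M1+M2)/6=0
t_q=1/2 → seg 0, τ=1/2; S=4+-3/4·τ+0·τ²+1/16·τ³=465/128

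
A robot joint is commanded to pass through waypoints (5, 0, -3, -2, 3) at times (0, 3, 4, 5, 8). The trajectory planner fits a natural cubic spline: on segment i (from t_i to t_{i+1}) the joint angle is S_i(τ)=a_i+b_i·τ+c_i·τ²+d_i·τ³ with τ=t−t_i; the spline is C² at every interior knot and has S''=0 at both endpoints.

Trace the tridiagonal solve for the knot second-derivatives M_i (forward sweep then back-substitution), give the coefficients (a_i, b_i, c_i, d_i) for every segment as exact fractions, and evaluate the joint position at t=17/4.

Δ: Δ0=-5/3, Δ1=-3, Δ2=1, Δ3=5/3
row 1: diag=8, rhs=-8; c'=1/8, d'=-1
row 2: denom=4−1·1/8=31/8; d'=(24−1·-1)/(31/8)=200/31
row 3: denom=8−1·8/31=240/31; d'=(4−1·200/31)/(240/31)=-19/60
back: M3=-19/60
back: M2=200/31−8/31·-19/60=98/15
back: M1=-1−1/8·98/15=-109/60
M: M0=0, M1=-109/60, M2=98/15, M3=-19/60, M4=0
seg 0: a=5, c=M0/2=0, d=(M1−M0)/(6·3)=-109/1080, b=Δ0−h0·(2M0+M1)/6=-91/120
seg 1: a=0, c=M1/2=-109/120, d=(M2−M1)/(6·1)=167/120, b=Δ1−h1·(2M1+M2)/6=-209/60
seg 2: a=-3, c=M2/2=49/15, d=(M3−M2)/(6·1)=-137/120, b=Δ2−h2·(2M2+M3)/6=-9/8
seg 3: a=-2, c=M3/2=-19/120, d=(M4−M3)/(6·3)=19/1080, b=Δ3−h3·(2M3+M4)/6=119/60
t_q=17/4 → seg 2, τ=1/4; S=-3+-9/8·τ+49/15·τ²+-137/120·τ³=-7923/2560

  seg 0: a=5 b=-91/120 c=0 d=-109/1080
  seg 1: a=0 b=-209/60 c=-109/120 d=167/120
  seg 2: a=-3 b=-9/8 c=49/15 d=-137/120
  seg 3: a=-2 b=119/60 c=-19/120 d=19/1080
S(17/4) = -7923/2560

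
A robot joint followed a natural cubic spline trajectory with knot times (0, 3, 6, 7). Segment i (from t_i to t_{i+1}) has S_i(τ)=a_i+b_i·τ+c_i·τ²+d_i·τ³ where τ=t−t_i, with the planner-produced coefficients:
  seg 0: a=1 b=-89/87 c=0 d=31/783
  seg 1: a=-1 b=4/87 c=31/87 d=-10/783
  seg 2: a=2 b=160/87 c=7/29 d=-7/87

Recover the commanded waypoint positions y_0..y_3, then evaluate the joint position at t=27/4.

y_0=1 y_1=-1 y_2=2 y_3=4
S(27/4) = 6461/1856

y_0 = S_0(0) = a_0 = 1
y_1 = S_1(0) = a_1 = -1
y_2 = S_2(0) = a_2 = 2
y_3 = S_2(1) = 4
t_q=27/4 is in segment 2 (τ=3/4); S_2(τ)=6461/1856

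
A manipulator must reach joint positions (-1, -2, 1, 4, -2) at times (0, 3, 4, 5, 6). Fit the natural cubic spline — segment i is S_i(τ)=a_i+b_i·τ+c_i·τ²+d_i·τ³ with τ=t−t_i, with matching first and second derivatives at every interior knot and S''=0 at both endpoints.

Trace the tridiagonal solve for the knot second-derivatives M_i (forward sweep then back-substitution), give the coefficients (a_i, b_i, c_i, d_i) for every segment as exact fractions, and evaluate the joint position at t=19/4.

  seg 0: a=-1 b=-485/348 c=0 d=41/348
  seg 1: a=-2 b=311/174 c=123/116 d=53/348
  seg 2: a=1 b=1519/348 c=44/29 d=-1003/348
  seg 3: a=4 b=-217/174 c=-827/116 d=827/348
S(19/4) = 29037/7424

Δ: Δ0=-1/3, Δ1=3, Δ2=3, Δ3=-6
row 1: diag=8, rhs=20; c'=1/8, d'=5/2
row 2: denom=4−1·1/8=31/8; d'=(0−1·5/2)/(31/8)=-20/31
row 3: denom=4−1·8/31=116/31; d'=(-54−1·-20/31)/(116/31)=-827/58
back: M3=-827/58
back: M2=-20/31−8/31·-827/58=88/29
back: M1=5/2−1/8·88/29=123/58
M: M0=0, M1=123/58, M2=88/29, M3=-827/58, M4=0
seg 0: a=-1, c=M0/2=0, d=(M1−M0)/(6·3)=41/348, b=Δ0−h0·(2M0+M1)/6=-485/348
seg 1: a=-2, c=M1/2=123/116, d=(M2−M1)/(6·1)=53/348, b=Δ1−h1·(2M1+M2)/6=311/174
seg 2: a=1, c=M2/2=44/29, d=(M3−M2)/(6·1)=-1003/348, b=Δ2−h2·(2M2+M3)/6=1519/348
seg 3: a=4, c=M3/2=-827/116, d=(M4−M3)/(6·1)=827/348, b=Δ3−h3·(2M3+M4)/6=-217/174
t_q=19/4 → seg 2, τ=3/4; S=1+1519/348·τ+44/29·τ²+-1003/348·τ³=29037/7424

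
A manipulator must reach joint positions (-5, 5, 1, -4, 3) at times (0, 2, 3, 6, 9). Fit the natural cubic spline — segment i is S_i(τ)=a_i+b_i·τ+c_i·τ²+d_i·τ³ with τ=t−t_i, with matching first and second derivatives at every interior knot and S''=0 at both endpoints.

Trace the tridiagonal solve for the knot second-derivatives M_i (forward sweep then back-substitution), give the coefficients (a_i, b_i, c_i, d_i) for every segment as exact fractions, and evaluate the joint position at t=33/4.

  seg 0: a=-5 b=122/15 c=0 d=-47/60
  seg 1: a=5 b=-19/15 c=-47/10 d=59/30
  seg 2: a=1 b=-143/30 c=6/5 d=-1/18
  seg 3: a=-4 b=14/15 c=7/10 d=-7/90
S(33/4) = 97/128

Δ: Δ0=5, Δ1=-4, Δ2=-5/3, Δ3=7/3
row 1: diag=6, rhs=-54; c'=1/6, d'=-9
row 2: denom=8−1·1/6=47/6; d'=(14−1·-9)/(47/6)=138/47
row 3: denom=12−3·18/47=510/47; d'=(24−3·138/47)/(510/47)=7/5
back: M3=7/5
back: M2=138/47−18/47·7/5=12/5
back: M1=-9−1/6·12/5=-47/5
M: M0=0, M1=-47/5, M2=12/5, M3=7/5, M4=0
seg 0: a=-5, c=M0/2=0, d=(M1−M0)/(6·2)=-47/60, b=Δ0−h0·(2M0+M1)/6=122/15
seg 1: a=5, c=M1/2=-47/10, d=(M2−M1)/(6·1)=59/30, b=Δ1−h1·(2M1+M2)/6=-19/15
seg 2: a=1, c=M2/2=6/5, d=(M3−M2)/(6·3)=-1/18, b=Δ2−h2·(2M2+M3)/6=-143/30
seg 3: a=-4, c=M3/2=7/10, d=(M4−M3)/(6·3)=-7/90, b=Δ3−h3·(2M3+M4)/6=14/15
t_q=33/4 → seg 3, τ=9/4; S=-4+14/15·τ+7/10·τ²+-7/90·τ³=97/128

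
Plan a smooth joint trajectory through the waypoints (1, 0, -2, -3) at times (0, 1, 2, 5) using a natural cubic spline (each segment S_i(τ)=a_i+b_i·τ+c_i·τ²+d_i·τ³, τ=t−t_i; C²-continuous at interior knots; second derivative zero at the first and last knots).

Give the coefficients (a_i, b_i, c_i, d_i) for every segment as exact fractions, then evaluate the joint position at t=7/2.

Δ: Δ0=-1, Δ1=-2, Δ2=-1/3
row 1: diag=4, rhs=-6; c'=1/4, d'=-3/2
row 2: denom=8−1·1/4=31/4; d'=(10−1·-3/2)/(31/4)=46/31
back: M2=46/31
back: M1=-3/2−1/4·46/31=-58/31
M: M0=0, M1=-58/31, M2=46/31, M3=0
seg 0: a=1, c=M0/2=0, d=(M1−M0)/(6·1)=-29/93, b=Δ0−h0·(2M0+M1)/6=-64/93
seg 1: a=0, c=M1/2=-29/31, d=(M2−M1)/(6·1)=52/93, b=Δ1−h1·(2M1+M2)/6=-151/93
seg 2: a=-2, c=M2/2=23/31, d=(M3−M2)/(6·3)=-23/279, b=Δ2−h2·(2M2+M3)/6=-169/93
t_q=7/2 → seg 2, τ=3/2; S=-2+-169/93·τ+23/31·τ²+-23/279·τ³=-827/248

  seg 0: a=1 b=-64/93 c=0 d=-29/93
  seg 1: a=0 b=-151/93 c=-29/31 d=52/93
  seg 2: a=-2 b=-169/93 c=23/31 d=-23/279
S(7/2) = -827/248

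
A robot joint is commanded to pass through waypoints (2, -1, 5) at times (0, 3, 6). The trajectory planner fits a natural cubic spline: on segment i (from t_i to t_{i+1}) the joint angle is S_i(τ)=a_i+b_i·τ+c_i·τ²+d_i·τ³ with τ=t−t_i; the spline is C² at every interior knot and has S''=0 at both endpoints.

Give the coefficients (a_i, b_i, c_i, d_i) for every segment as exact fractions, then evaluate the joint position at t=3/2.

Δ: Δ0=-1, Δ1=2
row 1: diag=12, rhs=18; c'=1/4, d'=3/2
back: M1=3/2
M: M0=0, M1=3/2, M2=0
seg 0: a=2, c=M0/2=0, d=(M1−M0)/(6·3)=1/12, b=Δ0−h0·(2M0+M1)/6=-7/4
seg 1: a=-1, c=M1/2=3/4, d=(M2−M1)/(6·3)=-1/12, b=Δ1−h1·(2M1+M2)/6=1/2
t_q=3/2 → seg 0, τ=3/2; S=2+-7/4·τ+0·τ²+1/12·τ³=-11/32

  seg 0: a=2 b=-7/4 c=0 d=1/12
  seg 1: a=-1 b=1/2 c=3/4 d=-1/12
S(3/2) = -11/32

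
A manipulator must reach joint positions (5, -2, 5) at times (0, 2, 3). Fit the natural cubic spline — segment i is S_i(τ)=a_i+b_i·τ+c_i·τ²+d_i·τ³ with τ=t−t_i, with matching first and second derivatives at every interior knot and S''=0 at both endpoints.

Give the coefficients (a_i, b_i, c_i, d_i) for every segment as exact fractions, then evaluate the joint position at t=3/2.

Δ: Δ0=-7/2, Δ1=7
row 1: diag=6, rhs=63; c'=1/6, d'=21/2
back: M1=21/2
M: M0=0, M1=21/2, M2=0
seg 0: a=5, c=M0/2=0, d=(M1−M0)/(6·2)=7/8, b=Δ0−h0·(2M0+M1)/6=-7
seg 1: a=-2, c=M1/2=21/4, d=(M2−M1)/(6·1)=-7/4, b=Δ1−h1·(2M1+M2)/6=7/2
t_q=3/2 → seg 0, τ=3/2; S=5+-7·τ+0·τ²+7/8·τ³=-163/64

  seg 0: a=5 b=-7 c=0 d=7/8
  seg 1: a=-2 b=7/2 c=21/4 d=-7/4
S(3/2) = -163/64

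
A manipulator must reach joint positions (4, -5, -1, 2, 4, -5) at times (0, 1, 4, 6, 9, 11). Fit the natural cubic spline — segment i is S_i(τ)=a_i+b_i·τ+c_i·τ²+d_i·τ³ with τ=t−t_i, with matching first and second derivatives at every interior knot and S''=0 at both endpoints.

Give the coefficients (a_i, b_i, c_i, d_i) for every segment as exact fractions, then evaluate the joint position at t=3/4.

Δ: Δ0=-9, Δ1=4/3, Δ2=3/2, Δ3=2/3, Δ4=-9/2
row 1: diag=8, rhs=62; c'=3/8, d'=31/4
row 2: denom=10−3·3/8=71/8; d'=(1−3·31/4)/(71/8)=-178/71
row 3: denom=10−2·16/71=678/71; d'=(-5−2·-178/71)/(678/71)=1/678
row 4: denom=10−3·71/226=2047/226; d'=(-31−3·1/678)/(2047/226)=-7007/2047
back: M4=-7007/2047
back: M3=1/678−71/226·-7007/2047=6613/6141
back: M2=-178/71−16/71·6613/6141=-16886/6141
back: M1=31/4−3/8·-16886/6141=17975/2047
M: M0=0, M1=17975/2047, M2=-16886/6141, M3=6613/6141, M4=-7007/2047, M5=0
seg 0: a=4, c=M0/2=0, d=(M1−M0)/(6·1)=17975/12282, b=Δ0−h0·(2M0+M1)/6=-128513/12282
seg 1: a=-5, c=M1/2=17975/4094, d=(M2−M1)/(6·3)=-70811/110538, b=Δ1−h1·(2M1+M2)/6=-37294/6141
seg 2: a=-1, c=M2/2=-8443/6141, d=(M3−M2)/(6·2)=2611/8188, b=Δ2−h2·(2M2+M3)/6=36529/12282
seg 3: a=2, c=M3/2=6613/12282, d=(M4−M3)/(6·3)=-13817/55269, b=Δ3−h3·(2M3+M4)/6=15983/12282
seg 4: a=4, c=M4/2=-7007/4094, d=(M5−M4)/(6·2)=7007/24564, b=Δ4−h4·(2M4+M5)/6=-27241/12282
t_q=3/4 → seg 0, τ=3/4; S=4+-128513/12282·τ+0·τ²+17975/12282·τ³=-846369/262016

  seg 0: a=4 b=-128513/12282 c=0 d=17975/12282
  seg 1: a=-5 b=-37294/6141 c=17975/4094 d=-70811/110538
  seg 2: a=-1 b=36529/12282 c=-8443/6141 d=2611/8188
  seg 3: a=2 b=15983/12282 c=6613/12282 d=-13817/55269
  seg 4: a=4 b=-27241/12282 c=-7007/4094 d=7007/24564
S(3/4) = -846369/262016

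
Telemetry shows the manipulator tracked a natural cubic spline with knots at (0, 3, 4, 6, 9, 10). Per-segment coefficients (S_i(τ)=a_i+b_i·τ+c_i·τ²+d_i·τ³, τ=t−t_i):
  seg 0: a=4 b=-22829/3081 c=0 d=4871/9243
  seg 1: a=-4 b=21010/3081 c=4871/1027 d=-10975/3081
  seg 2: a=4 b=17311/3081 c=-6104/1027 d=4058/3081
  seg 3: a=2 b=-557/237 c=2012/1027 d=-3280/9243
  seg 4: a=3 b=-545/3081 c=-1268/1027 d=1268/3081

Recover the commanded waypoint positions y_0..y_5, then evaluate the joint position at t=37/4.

y_0=4 y_1=-4 y_2=4 y_3=2 y_4=3 y_5=2
S(37/4) = 47407/16432

y_0 = S_0(0) = a_0 = 4
y_1 = S_1(0) = a_1 = -4
y_2 = S_2(0) = a_2 = 4
y_3 = S_3(0) = a_3 = 2
y_4 = S_4(0) = a_4 = 3
y_5 = S_4(1) = 2
t_q=37/4 is in segment 4 (τ=1/4); S_4(τ)=47407/16432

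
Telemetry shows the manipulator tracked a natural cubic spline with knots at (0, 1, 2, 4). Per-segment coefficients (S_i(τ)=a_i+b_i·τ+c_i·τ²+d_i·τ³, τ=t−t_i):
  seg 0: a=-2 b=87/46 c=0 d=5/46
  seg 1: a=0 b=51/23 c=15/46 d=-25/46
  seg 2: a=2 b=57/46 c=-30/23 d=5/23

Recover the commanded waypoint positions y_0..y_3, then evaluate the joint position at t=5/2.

y_0 = S_0(0) = a_0 = -2
y_1 = S_1(0) = a_1 = 0
y_2 = S_2(0) = a_2 = 2
y_3 = S_2(2) = 1
t_q=5/2 is in segment 2 (τ=1/2); S_2(τ)=427/184

y_0=-2 y_1=0 y_2=2 y_3=1
S(5/2) = 427/184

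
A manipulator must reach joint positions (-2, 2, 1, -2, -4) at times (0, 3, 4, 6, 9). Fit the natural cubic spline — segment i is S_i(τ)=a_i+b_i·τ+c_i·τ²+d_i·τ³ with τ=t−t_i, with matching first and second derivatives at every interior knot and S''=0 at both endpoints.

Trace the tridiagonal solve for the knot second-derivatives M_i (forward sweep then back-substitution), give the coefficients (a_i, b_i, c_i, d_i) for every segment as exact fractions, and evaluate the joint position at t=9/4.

Δ: Δ0=4/3, Δ1=-1, Δ2=-3/2, Δ3=-2/3
row 1: diag=8, rhs=-14; c'=1/8, d'=-7/4
row 2: denom=6−1·1/8=47/8; d'=(-3−1·-7/4)/(47/8)=-10/47
row 3: denom=10−2·16/47=438/47; d'=(5−2·-10/47)/(438/47)=85/146
back: M3=85/146
back: M2=-10/47−16/47·85/146=-30/73
back: M1=-7/4−1/8·-30/73=-124/73
M: M0=0, M1=-124/73, M2=-30/73, M3=85/146, M4=0
seg 0: a=-2, c=M0/2=0, d=(M1−M0)/(6·3)=-62/657, b=Δ0−h0·(2M0+M1)/6=478/219
seg 1: a=2, c=M1/2=-62/73, d=(M2−M1)/(6·1)=47/219, b=Δ1−h1·(2M1+M2)/6=-80/219
seg 2: a=1, c=M2/2=-15/73, d=(M3−M2)/(6·2)=145/1752, b=Δ2−h2·(2M2+M3)/6=-311/219
seg 3: a=-2, c=M3/2=85/292, d=(M4−M3)/(6·3)=-85/2628, b=Δ3−h3·(2M3+M4)/6=-547/438
t_q=9/4 → seg 0, τ=9/4; S=-2+478/219·τ+0·τ²+-62/657·τ³=4289/2336

  seg 0: a=-2 b=478/219 c=0 d=-62/657
  seg 1: a=2 b=-80/219 c=-62/73 d=47/219
  seg 2: a=1 b=-311/219 c=-15/73 d=145/1752
  seg 3: a=-2 b=-547/438 c=85/292 d=-85/2628
S(9/4) = 4289/2336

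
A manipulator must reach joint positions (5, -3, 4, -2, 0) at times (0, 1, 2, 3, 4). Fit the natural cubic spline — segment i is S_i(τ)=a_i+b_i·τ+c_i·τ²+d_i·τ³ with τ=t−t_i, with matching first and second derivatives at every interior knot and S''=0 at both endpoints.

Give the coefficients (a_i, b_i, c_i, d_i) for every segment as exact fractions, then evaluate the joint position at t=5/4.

Δ: Δ0=-8, Δ1=7, Δ2=-6, Δ3=2
row 1: diag=4, rhs=90; c'=1/4, d'=45/2
row 2: denom=4−1·1/4=15/4; d'=(-78−1·45/2)/(15/4)=-134/5
row 3: denom=4−1·4/15=56/15; d'=(48−1·-134/5)/(56/15)=561/28
back: M3=561/28
back: M2=-134/5−4/15·561/28=-225/7
back: M1=45/2−1/4·-225/7=855/28
M: M0=0, M1=855/28, M2=-225/7, M3=561/28, M4=0
seg 0: a=5, c=M0/2=0, d=(M1−M0)/(6·1)=285/56, b=Δ0−h0·(2M0+M1)/6=-733/56
seg 1: a=-3, c=M1/2=855/56, d=(M2−M1)/(6·1)=-585/56, b=Δ1−h1·(2M1+M2)/6=61/28
seg 2: a=4, c=M2/2=-225/14, d=(M3−M2)/(6·1)=487/56, b=Δ2−h2·(2M2+M3)/6=11/8
seg 3: a=-2, c=M3/2=561/56, d=(M4−M3)/(6·1)=-187/56, b=Δ3−h3·(2M3+M4)/6=-131/28
t_q=5/4 → seg 1, τ=1/4; S=-3+61/28·τ+855/56·τ²+-585/56·τ³=-5965/3584

  seg 0: a=5 b=-733/56 c=0 d=285/56
  seg 1: a=-3 b=61/28 c=855/56 d=-585/56
  seg 2: a=4 b=11/8 c=-225/14 d=487/56
  seg 3: a=-2 b=-131/28 c=561/56 d=-187/56
S(5/4) = -5965/3584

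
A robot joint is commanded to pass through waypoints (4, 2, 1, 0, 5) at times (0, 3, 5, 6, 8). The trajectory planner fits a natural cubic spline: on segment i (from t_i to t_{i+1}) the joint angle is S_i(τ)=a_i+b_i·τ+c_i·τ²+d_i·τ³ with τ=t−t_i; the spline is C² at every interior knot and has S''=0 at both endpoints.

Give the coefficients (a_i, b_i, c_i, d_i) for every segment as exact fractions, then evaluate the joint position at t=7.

Δ: Δ0=-2/3, Δ1=-1/2, Δ2=-1, Δ3=5/2
row 1: diag=10, rhs=1; c'=1/5, d'=1/10
row 2: denom=6−2·1/5=28/5; d'=(-3−2·1/10)/(28/5)=-4/7
row 3: denom=6−1·5/28=163/28; d'=(21−1·-4/7)/(163/28)=604/163
back: M3=604/163
back: M2=-4/7−5/28·604/163=-201/163
back: M1=1/10−1/5·-201/163=113/326
M: M0=0, M1=113/326, M2=-201/163, M3=604/163, M4=0
seg 0: a=4, c=M0/2=0, d=(M1−M0)/(6·3)=113/5868, b=Δ0−h0·(2M0+M1)/6=-1643/1956
seg 1: a=2, c=M1/2=113/652, d=(M2−M1)/(6·2)=-515/3912, b=Δ1−h1·(2M1+M2)/6=-313/978
seg 2: a=1, c=M2/2=-201/326, d=(M3−M2)/(6·1)=805/978, b=Δ2−h2·(2M2+M3)/6=-590/489
seg 3: a=0, c=M3/2=302/163, d=(M4−M3)/(6·2)=-151/489, b=Δ3−h3·(2M3+M4)/6=29/978
t_q=7 → seg 3, τ=1; S=0+29/978·τ+302/163·τ²+-151/489·τ³=513/326

  seg 0: a=4 b=-1643/1956 c=0 d=113/5868
  seg 1: a=2 b=-313/978 c=113/652 d=-515/3912
  seg 2: a=1 b=-590/489 c=-201/326 d=805/978
  seg 3: a=0 b=29/978 c=302/163 d=-151/489
S(7) = 513/326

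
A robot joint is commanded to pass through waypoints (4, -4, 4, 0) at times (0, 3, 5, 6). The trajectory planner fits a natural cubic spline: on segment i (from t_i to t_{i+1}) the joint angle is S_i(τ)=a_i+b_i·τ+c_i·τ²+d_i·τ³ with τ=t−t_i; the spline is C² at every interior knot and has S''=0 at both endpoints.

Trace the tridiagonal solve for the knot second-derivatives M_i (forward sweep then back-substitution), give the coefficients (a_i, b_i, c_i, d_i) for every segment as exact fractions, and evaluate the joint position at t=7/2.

Δ: Δ0=-8/3, Δ1=4, Δ2=-4
row 1: diag=10, rhs=40; c'=1/5, d'=4
row 2: denom=6−2·1/5=28/5; d'=(-48−2·4)/(28/5)=-10
back: M2=-10
back: M1=4−1/5·-10=6
M: M0=0, M1=6, M2=-10, M3=0
seg 0: a=4, c=M0/2=0, d=(M1−M0)/(6·3)=1/3, b=Δ0−h0·(2M0+M1)/6=-17/3
seg 1: a=-4, c=M1/2=3, d=(M2−M1)/(6·2)=-4/3, b=Δ1−h1·(2M1+M2)/6=10/3
seg 2: a=4, c=M2/2=-5, d=(M3−M2)/(6·1)=5/3, b=Δ2−h2·(2M2+M3)/6=-2/3
t_q=7/2 → seg 1, τ=1/2; S=-4+10/3·τ+3·τ²+-4/3·τ³=-7/4

  seg 0: a=4 b=-17/3 c=0 d=1/3
  seg 1: a=-4 b=10/3 c=3 d=-4/3
  seg 2: a=4 b=-2/3 c=-5 d=5/3
S(7/2) = -7/4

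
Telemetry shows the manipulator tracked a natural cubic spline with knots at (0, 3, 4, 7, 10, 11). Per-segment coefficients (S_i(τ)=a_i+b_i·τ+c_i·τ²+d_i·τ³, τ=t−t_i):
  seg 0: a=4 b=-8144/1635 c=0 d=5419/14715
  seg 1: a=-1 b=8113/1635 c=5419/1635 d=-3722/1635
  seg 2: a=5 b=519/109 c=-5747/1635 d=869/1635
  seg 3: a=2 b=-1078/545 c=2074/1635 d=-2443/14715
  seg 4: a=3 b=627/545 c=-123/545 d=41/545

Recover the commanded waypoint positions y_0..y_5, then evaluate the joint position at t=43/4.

y_0=4 y_1=-1 y_2=5 y_3=2 y_4=3 y_5=4
S(43/4) = 26283/6976

y_0 = S_0(0) = a_0 = 4
y_1 = S_1(0) = a_1 = -1
y_2 = S_2(0) = a_2 = 5
y_3 = S_3(0) = a_3 = 2
y_4 = S_4(0) = a_4 = 3
y_5 = S_4(1) = 4
t_q=43/4 is in segment 4 (τ=3/4); S_4(τ)=26283/6976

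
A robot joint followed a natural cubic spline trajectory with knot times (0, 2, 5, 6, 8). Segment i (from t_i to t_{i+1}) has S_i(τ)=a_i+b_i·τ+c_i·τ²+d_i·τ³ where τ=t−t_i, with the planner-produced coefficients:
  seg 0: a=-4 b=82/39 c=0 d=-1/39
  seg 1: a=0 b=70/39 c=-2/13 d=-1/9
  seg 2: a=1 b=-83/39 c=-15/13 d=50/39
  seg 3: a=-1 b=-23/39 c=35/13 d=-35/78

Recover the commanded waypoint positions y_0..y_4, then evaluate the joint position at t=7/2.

y_0=-4 y_1=0 y_2=1 y_3=-1 y_4=5
S(7/2) = 205/104

y_0 = S_0(0) = a_0 = -4
y_1 = S_1(0) = a_1 = 0
y_2 = S_2(0) = a_2 = 1
y_3 = S_3(0) = a_3 = -1
y_4 = S_3(2) = 5
t_q=7/2 is in segment 1 (τ=3/2); S_1(τ)=205/104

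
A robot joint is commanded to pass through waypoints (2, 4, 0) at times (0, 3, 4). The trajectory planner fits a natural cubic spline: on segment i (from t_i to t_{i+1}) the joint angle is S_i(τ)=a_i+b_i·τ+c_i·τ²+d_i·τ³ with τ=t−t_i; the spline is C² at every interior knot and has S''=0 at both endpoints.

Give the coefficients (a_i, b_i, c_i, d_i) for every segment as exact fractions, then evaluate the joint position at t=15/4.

  seg 0: a=2 b=29/12 c=0 d=-7/36
  seg 1: a=4 b=-17/6 c=-7/4 d=7/12
S(15/4) = 291/256

Δ: Δ0=2/3, Δ1=-4
row 1: diag=8, rhs=-28; c'=1/8, d'=-7/2
back: M1=-7/2
M: M0=0, M1=-7/2, M2=0
seg 0: a=2, c=M0/2=0, d=(M1−M0)/(6·3)=-7/36, b=Δ0−h0·(2M0+M1)/6=29/12
seg 1: a=4, c=M1/2=-7/4, d=(M2−M1)/(6·1)=7/12, b=Δ1−h1·(2M1+M2)/6=-17/6
t_q=15/4 → seg 1, τ=3/4; S=4+-17/6·τ+-7/4·τ²+7/12·τ³=291/256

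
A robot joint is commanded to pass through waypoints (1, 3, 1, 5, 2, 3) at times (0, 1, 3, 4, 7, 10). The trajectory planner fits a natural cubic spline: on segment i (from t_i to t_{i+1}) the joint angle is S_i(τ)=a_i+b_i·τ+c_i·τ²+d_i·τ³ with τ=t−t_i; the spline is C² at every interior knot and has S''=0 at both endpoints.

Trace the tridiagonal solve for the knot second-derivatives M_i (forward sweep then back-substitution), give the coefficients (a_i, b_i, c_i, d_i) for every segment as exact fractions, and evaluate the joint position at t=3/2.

  seg 0: a=1 b=994/339 c=0 d=-316/339
  seg 1: a=3 b=46/339 c=-316/113 d=1511/1356
  seg 2: a=1 b=787/339 c=879/226 d=-1499/678
  seg 3: a=5 b=2351/678 c=-310/113 d=2551/6102
  seg 4: a=2 b=-578/339 c=691/678 d=-691/6102
S(3/2) = 9069/3616

Δ: Δ0=2, Δ1=-1, Δ2=4, Δ3=-1, Δ4=1/3
row 1: diag=6, rhs=-18; c'=1/3, d'=-3
row 2: denom=6−2·1/3=16/3; d'=(30−2·-3)/(16/3)=27/4
row 3: denom=8−1·3/16=125/16; d'=(-30−1·27/4)/(125/16)=-588/125
row 4: denom=12−3·48/125=1356/125; d'=(8−3·-588/125)/(1356/125)=691/339
back: M4=691/339
back: M3=-588/125−48/125·691/339=-620/113
back: M2=27/4−3/16·-620/113=879/113
back: M1=-3−1/3·879/113=-632/113
M: M0=0, M1=-632/113, M2=879/113, M3=-620/113, M4=691/339, M5=0
seg 0: a=1, c=M0/2=0, d=(M1−M0)/(6·1)=-316/339, b=Δ0−h0·(2M0+M1)/6=994/339
seg 1: a=3, c=M1/2=-316/113, d=(M2−M1)/(6·2)=1511/1356, b=Δ1−h1·(2M1+M2)/6=46/339
seg 2: a=1, c=M2/2=879/226, d=(M3−M2)/(6·1)=-1499/678, b=Δ2−h2·(2M2+M3)/6=787/339
seg 3: a=5, c=M3/2=-310/113, d=(M4−M3)/(6·3)=2551/6102, b=Δ3−h3·(2M3+M4)/6=2351/678
seg 4: a=2, c=M4/2=691/678, d=(M5−M4)/(6·3)=-691/6102, b=Δ4−h4·(2M4+M5)/6=-578/339
t_q=3/2 → seg 1, τ=1/2; S=3+46/339·τ+-316/113·τ²+1511/1356·τ³=9069/3616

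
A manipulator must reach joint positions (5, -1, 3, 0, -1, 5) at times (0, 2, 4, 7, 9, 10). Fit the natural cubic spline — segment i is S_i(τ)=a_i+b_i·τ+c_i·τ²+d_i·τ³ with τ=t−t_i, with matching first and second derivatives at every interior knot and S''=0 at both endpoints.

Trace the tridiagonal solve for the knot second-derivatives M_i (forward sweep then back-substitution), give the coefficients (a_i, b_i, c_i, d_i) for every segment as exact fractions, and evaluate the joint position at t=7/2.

Δ: Δ0=-3, Δ1=2, Δ2=-1, Δ3=-1/2, Δ4=6
row 1: diag=8, rhs=30; c'=1/4, d'=15/4
row 2: denom=10−2·1/4=19/2; d'=(-18−2·15/4)/(19/2)=-51/19
row 3: denom=10−3·6/19=172/19; d'=(3−3·-51/19)/(172/19)=105/86
row 4: denom=6−2·19/86=239/43; d'=(39−2·105/86)/(239/43)=1572/239
back: M4=1572/239
back: M3=105/86−19/86·1572/239=-111/478
back: M2=-51/19−6/19·-111/478=-624/239
back: M1=15/4−1/4·-624/239=4209/956
M: M0=0, M1=4209/956, M2=-624/239, M3=-111/478, M4=1572/239, M5=0
seg 0: a=5, c=M0/2=0, d=(M1−M0)/(6·2)=1403/3824, b=Δ0−h0·(2M0+M1)/6=-4271/956
seg 1: a=-1, c=M1/2=4209/1912, d=(M2−M1)/(6·2)=-2235/3824, b=Δ1−h1·(2M1+M2)/6=-31/478
seg 2: a=3, c=M2/2=-312/239, d=(M3−M2)/(6·3)=379/2868, b=Δ2−h2·(2M2+M3)/6=1651/956
seg 3: a=0, c=M3/2=-111/956, d=(M4−M3)/(6·2)=1085/1912, b=Δ3−h3·(2M3+M4)/6=-1213/478
seg 4: a=-1, c=M4/2=786/239, d=(M5−M4)/(6·1)=-262/239, b=Δ4−h4·(2M4+M5)/6=910/239
t_q=7/2 → seg 1, τ=3/2; S=-1+-31/478·τ+4209/1912·τ²+-2235/3824·τ³=57611/30592

  seg 0: a=5 b=-4271/956 c=0 d=1403/3824
  seg 1: a=-1 b=-31/478 c=4209/1912 d=-2235/3824
  seg 2: a=3 b=1651/956 c=-312/239 d=379/2868
  seg 3: a=0 b=-1213/478 c=-111/956 d=1085/1912
  seg 4: a=-1 b=910/239 c=786/239 d=-262/239
S(7/2) = 57611/30592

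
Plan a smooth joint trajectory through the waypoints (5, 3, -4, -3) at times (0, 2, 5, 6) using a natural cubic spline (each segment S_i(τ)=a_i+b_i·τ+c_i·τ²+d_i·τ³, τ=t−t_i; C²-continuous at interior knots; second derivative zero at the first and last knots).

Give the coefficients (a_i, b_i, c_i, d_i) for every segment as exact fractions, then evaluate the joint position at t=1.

  seg 0: a=5 b=-89/213 c=0 d=-31/213
  seg 1: a=3 b=-461/213 c=-62/71 d=58/213
  seg 2: a=-4 b=-11/213 c=112/71 d=-112/213
S(1) = 315/71

Δ: Δ0=-1, Δ1=-7/3, Δ2=1
row 1: diag=10, rhs=-8; c'=3/10, d'=-4/5
row 2: denom=8−3·3/10=71/10; d'=(20−3·-4/5)/(71/10)=224/71
back: M2=224/71
back: M1=-4/5−3/10·224/71=-124/71
M: M0=0, M1=-124/71, M2=224/71, M3=0
seg 0: a=5, c=M0/2=0, d=(M1−M0)/(6·2)=-31/213, b=Δ0−h0·(2M0+M1)/6=-89/213
seg 1: a=3, c=M1/2=-62/71, d=(M2−M1)/(6·3)=58/213, b=Δ1−h1·(2M1+M2)/6=-461/213
seg 2: a=-4, c=M2/2=112/71, d=(M3−M2)/(6·1)=-112/213, b=Δ2−h2·(2M2+M3)/6=-11/213
t_q=1 → seg 0, τ=1; S=5+-89/213·τ+0·τ²+-31/213·τ³=315/71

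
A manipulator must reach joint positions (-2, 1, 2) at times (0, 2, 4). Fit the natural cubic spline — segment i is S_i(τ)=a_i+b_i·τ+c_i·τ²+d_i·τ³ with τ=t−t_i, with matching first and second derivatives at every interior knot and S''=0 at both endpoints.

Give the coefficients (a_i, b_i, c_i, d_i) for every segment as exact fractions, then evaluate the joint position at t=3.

  seg 0: a=-2 b=7/4 c=0 d=-1/16
  seg 1: a=1 b=1 c=-3/8 d=1/16
S(3) = 27/16

Δ: Δ0=3/2, Δ1=1/2
row 1: diag=8, rhs=-6; c'=1/4, d'=-3/4
back: M1=-3/4
M: M0=0, M1=-3/4, M2=0
seg 0: a=-2, c=M0/2=0, d=(M1−M0)/(6·2)=-1/16, b=Δ0−h0·(2M0+M1)/6=7/4
seg 1: a=1, c=M1/2=-3/8, d=(M2−M1)/(6·2)=1/16, b=Δ1−h1·(2M1+M2)/6=1
t_q=3 → seg 1, τ=1; S=1+1·τ+-3/8·τ²+1/16·τ³=27/16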